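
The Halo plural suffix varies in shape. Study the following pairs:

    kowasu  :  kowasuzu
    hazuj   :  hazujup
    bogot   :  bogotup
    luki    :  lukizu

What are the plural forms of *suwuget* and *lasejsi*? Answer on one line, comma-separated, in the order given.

The suffix is conditioned by the final sound: -up when the stem ends in a consonant (*hazuj*, *bogot*); -zu when the stem ends in a vowel (*kowasu*, *luki*).
The final sound of *suwuget* is /t/, which is a consonant, so the suffix is -up, giving *suwugetup*.
*lasejsi* — final sound /i/ (a vowel) → -zu → *lasejsizu*.

suwugetup, lasejsizu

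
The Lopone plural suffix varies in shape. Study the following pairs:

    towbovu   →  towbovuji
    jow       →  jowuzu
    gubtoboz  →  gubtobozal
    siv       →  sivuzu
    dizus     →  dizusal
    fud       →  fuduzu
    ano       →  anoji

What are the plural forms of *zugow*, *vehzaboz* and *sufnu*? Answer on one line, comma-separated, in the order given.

Looking at the final sound of each stem: -al when the stem ends in a sibilant (*gubtoboz*, *dizus*); -uzu when the stem ends in a non-sibilant consonant (*jow*, *siv*, *fud*); -ji when the stem ends in a vowel (*towbovu*, *ano*).
Since the final sound of *zugow* is /w/ (a non-sibilant consonant), it takes -uzu, giving *zugowuzu*.
*vehzaboz* — final sound /z/ (a sibilant) → -al → *vehzabozal*.
Since the final sound of *sufnu* is /u/ (a vowel), it takes -ji, giving *sufnuji*.

zugowuzu, vehzabozal, sufnuji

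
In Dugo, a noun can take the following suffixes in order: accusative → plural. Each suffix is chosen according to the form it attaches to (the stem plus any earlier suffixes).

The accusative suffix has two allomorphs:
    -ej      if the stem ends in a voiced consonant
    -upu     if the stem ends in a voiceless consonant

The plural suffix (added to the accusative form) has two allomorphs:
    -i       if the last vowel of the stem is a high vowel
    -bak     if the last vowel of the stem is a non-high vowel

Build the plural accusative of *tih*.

The final consonant of *tih* is /h/, which is voiceless, so the accusative suffix is -upu, giving *tihupu*.
The accusative form *tihupu* — last vowel /u/ (a high vowel) → -i → *tihupui*.

tihupui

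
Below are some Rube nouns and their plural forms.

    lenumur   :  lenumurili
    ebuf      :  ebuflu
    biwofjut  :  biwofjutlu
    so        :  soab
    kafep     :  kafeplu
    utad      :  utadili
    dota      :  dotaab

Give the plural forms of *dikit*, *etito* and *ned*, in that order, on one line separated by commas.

The pattern is voicing of the final sound: -lu when the stem ends in a voiceless consonant (*ebuf*, *biwofjut*, *kafep*); -ili when the stem ends in a voiced consonant (*lenumur*, *utad*); -ab when the stem ends in a vowel (*so*, *dota*).
The final sound of *dikit* is /t/, which is a voiceless consonant, so the suffix is -lu, giving *dikitlu*.
*etito*: final sound = /o/, a vowel → -ab → *etitoab*.
*ned*: final sound = /d/, a voiced consonant → -ili → *nedili*.

dikitlu, etitoab, nedili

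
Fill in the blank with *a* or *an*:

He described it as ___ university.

The indefinite article is chosen by the initial *sound* of the following word, not its spelling.
*university* begins with the sound /juː/ (u pronounced /juː/) — a consonant sound.
So the article is *a*: He described it as a university.

a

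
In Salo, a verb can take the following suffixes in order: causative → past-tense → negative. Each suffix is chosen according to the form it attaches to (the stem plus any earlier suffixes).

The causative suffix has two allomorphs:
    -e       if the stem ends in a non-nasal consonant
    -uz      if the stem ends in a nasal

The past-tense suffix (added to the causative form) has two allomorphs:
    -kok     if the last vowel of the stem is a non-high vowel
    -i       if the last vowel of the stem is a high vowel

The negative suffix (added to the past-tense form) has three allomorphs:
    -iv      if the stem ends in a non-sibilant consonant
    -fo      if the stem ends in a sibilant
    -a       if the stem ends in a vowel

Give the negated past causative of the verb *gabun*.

gabunuzia

*gabun*: final consonant = /n/, a nasal → -uz → *gabunuz*.
The last vowel of the causative form *gabunuz* is /u/, which is a high vowel, so the past-tense suffix is -i, giving *gabunuzi*.
The final sound of the past-tense form *gabunuzi* is /i/, which is a vowel, so the negative suffix is -a, giving *gabunuzia*.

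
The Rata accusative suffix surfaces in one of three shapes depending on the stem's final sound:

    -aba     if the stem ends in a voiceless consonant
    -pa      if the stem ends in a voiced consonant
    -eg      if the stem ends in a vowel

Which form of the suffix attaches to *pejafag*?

-pa

*pejafag* — final sound /g/ (a voiced consonant) → -pa.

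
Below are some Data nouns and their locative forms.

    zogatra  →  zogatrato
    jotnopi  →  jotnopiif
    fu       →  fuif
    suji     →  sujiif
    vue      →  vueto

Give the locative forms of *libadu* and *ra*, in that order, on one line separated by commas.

The alternation tracks the last vowel of the stem — -if when the last vowel of the stem is a high vowel (*jotnopi*, *fu*, *suji*); -to when the last vowel of the stem is a non-high vowel (*zogatra*, *vue*).
Since the last vowel of *libadu* is /u/ (a high vowel), it takes -if, giving *libaduif*.
*ra*: last vowel = /a/, a non-high vowel → -to → *rato*.

libaduif, rato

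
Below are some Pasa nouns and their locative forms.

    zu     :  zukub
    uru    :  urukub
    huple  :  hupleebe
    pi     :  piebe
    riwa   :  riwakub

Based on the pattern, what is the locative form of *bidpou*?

Looking at the last vowel of each stem: -ebe when the last vowel of the stem is a front vowel (*huple*, *pi*); -kub when the last vowel of the stem is a back vowel (*zu*, *uru*, *riwa*).
Since the last vowel of *bidpou* is /u/ (a back vowel), it takes -kub, giving *bidpoukub*.

bidpoukub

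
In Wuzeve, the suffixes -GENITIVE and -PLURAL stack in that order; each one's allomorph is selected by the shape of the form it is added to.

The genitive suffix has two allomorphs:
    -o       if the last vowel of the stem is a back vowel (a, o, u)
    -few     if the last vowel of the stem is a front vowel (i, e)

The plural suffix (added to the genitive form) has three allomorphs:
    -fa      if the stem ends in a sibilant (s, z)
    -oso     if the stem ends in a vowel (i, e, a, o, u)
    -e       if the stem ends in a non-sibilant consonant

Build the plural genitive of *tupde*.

tupdefewe

Since the last vowel of *tupde* is /e/ (a front vowel), it takes -few, giving *tupdefew*.
The genitive form *tupdefew* — final sound /w/ (a non-sibilant consonant) → -e → *tupdefewe*.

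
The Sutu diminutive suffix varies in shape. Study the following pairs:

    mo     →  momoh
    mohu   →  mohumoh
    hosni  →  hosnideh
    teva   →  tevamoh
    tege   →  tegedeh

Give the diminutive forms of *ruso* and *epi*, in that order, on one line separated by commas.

rusomoh, epideh

Looking at the last vowel of each stem: -deh when the last vowel of the stem is a front vowel (*hosni*, *tege*); -moh when the last vowel of the stem is a back vowel (*mo*, *mohu*, *teva*).
*ruso* — last vowel /o/ (a back vowel) → -moh → *rusomoh*.
*epi* — last vowel /i/ (a front vowel) → -deh → *epideh*.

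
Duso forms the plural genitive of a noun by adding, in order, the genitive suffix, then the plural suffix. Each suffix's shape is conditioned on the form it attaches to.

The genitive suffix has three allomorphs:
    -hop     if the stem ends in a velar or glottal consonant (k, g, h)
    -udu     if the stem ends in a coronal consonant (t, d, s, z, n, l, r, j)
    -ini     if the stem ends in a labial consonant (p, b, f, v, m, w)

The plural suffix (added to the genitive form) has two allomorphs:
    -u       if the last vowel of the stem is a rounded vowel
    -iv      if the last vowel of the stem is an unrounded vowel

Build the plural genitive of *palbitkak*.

palbitkakhopu

Since the final consonant of *palbitkak* is /k/ (velar/glottal), it takes -hop, giving *palbitkakhop*.
The genitive form *palbitkakhop*: last vowel = /o/, a rounded vowel → -u → *palbitkakhopu*.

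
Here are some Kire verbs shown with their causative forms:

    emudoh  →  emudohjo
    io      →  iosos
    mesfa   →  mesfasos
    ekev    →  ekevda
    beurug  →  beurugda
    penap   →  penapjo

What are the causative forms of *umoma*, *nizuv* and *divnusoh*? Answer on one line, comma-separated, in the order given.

umomasos, nizuvda, divnusohjo

The suffix is conditioned by the final sound: -jo when the stem ends in a voiceless consonant (*emudoh*, *penap*); -da when the stem ends in a voiced consonant (*ekev*, *beurug*); -sos when the stem ends in a vowel (*io*, *mesfa*).
*umoma*: final sound = /a/, a vowel → -sos → *umomasos*.
The final sound of *nizuv* is /v/, which is a voiced consonant, so the suffix is -da, giving *nizuvda*.
*divnusoh*: final sound = /h/, a voiceless consonant → -jo → *divnusohjo*.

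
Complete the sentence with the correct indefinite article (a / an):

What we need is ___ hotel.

a

The indefinite article is chosen by the initial *sound* of the following word, not its spelling.
*hotel* begins with the sound /h/ (h is pronounced) — a consonant sound.
So the article is *a*: What we need is a hotel.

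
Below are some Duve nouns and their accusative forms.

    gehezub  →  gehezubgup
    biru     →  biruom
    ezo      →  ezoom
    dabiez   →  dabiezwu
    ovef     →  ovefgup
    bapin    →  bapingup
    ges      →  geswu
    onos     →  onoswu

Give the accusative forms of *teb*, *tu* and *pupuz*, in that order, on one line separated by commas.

tebgup, tuom, pupuzwu

Looking at the final sound of each stem: -wu when the stem ends in a sibilant (*dabiez*, *ges*, *onos*); -gup when the stem ends in a non-sibilant consonant (*gehezub*, *ovef*, *bapin*); -om when the stem ends in a vowel (*biru*, *ezo*).
Since the final sound of *teb* is /b/ (a non-sibilant consonant), it takes -gup, giving *tebgup*.
*tu* — final sound /u/ (a vowel) → -om → *tuom*.
Since the final sound of *pupuz* is /z/ (a sibilant), it takes -wu, giving *pupuzwu*.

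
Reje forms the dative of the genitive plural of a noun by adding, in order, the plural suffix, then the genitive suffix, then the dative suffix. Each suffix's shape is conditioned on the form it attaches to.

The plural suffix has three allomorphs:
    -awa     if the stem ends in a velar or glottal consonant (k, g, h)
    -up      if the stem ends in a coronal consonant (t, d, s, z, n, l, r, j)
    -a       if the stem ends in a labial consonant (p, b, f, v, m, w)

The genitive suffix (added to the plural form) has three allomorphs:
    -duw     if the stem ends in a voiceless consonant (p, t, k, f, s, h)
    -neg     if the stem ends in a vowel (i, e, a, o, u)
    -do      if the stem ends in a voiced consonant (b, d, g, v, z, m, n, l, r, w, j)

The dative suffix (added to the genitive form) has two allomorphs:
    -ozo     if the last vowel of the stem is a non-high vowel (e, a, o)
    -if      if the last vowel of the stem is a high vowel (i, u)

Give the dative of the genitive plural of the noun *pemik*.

pemikawanegozo

*pemik*: final consonant = /k/, velar/glottal → -awa → *pemikawa*.
The plural form *pemikawa*: final sound = /a/, a vowel → -neg → *pemikawaneg*.
The last vowel of the genitive form *pemikawaneg* is /e/, which is a non-high vowel, so the dative suffix is -ozo, giving *pemikawanegozo*.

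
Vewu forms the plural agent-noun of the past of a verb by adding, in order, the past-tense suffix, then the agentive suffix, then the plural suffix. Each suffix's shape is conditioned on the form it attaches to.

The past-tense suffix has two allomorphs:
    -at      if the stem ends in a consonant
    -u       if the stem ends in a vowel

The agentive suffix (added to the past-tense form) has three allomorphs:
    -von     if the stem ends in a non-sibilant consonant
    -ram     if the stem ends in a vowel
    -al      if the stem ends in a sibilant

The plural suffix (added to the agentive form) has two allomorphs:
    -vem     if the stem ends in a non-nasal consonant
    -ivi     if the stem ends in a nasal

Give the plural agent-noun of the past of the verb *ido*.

idouramivi

*ido* — final sound /o/ (a vowel) → -u → *idou*.
The final sound of the past-tense form *idou* is /u/, which is a vowel, so the agentive suffix is -ram, giving *idouram*.
Since the final consonant of the agentive form *idouram* is /m/ (a nasal), it takes -ivi, giving *idouramivi*.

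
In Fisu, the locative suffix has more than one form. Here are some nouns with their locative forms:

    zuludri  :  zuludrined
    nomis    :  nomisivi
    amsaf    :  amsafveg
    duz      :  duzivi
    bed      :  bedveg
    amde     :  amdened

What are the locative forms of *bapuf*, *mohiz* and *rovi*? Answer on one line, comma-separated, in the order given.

The alternation tracks the final sound of the stem — -ivi when the stem ends in a sibilant (*nomis*, *duz*); -veg when the stem ends in a non-sibilant consonant (*amsaf*, *bed*); -ned when the stem ends in a vowel (*zuludri*, *amde*).
*bapuf* — final sound /f/ (a non-sibilant consonant) → -veg → *bapufveg*.
Since the final sound of *mohiz* is /z/ (a sibilant), it takes -ivi, giving *mohizivi*.
*rovi*: final sound = /i/, a vowel → -ned → *rovined*.

bapufveg, mohizivi, rovined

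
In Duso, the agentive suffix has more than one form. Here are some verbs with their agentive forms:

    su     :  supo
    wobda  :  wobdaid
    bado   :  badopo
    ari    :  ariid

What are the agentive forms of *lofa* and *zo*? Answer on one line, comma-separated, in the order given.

Looking at the last vowel of each stem: -po when the last vowel of the stem is a rounded vowel (*su*, *bado*); -id when the last vowel of the stem is an unrounded vowel (*wobda*, *ari*).
*lofa* — last vowel /a/ (an unrounded vowel) → -id → *lofaid*.
*zo* — last vowel /o/ (a rounded vowel) → -po → *zopo*.

lofaid, zopo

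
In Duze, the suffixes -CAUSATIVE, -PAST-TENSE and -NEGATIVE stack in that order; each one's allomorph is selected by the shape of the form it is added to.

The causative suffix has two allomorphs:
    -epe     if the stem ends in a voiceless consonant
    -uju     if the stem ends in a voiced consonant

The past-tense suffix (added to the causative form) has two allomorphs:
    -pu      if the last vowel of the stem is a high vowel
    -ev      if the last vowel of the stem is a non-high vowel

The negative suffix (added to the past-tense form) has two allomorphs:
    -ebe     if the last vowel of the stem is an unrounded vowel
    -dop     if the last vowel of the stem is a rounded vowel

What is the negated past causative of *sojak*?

sojakepeevebe

Since the final consonant of *sojak* is /k/ (voiceless), it takes -epe, giving *sojakepe*.
The causative form *sojakepe* — last vowel /e/ (a non-high vowel) → -ev → *sojakepeev*.
The past-tense form *sojakepeev* — last vowel /e/ (an unrounded vowel) → -ebe → *sojakepeevebe*.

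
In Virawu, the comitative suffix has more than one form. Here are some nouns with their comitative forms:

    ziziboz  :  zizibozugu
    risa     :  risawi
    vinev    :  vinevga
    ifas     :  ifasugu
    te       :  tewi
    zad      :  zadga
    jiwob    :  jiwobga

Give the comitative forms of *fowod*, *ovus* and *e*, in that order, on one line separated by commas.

The pattern is sibilance of the final sound: -ugu when the stem ends in a sibilant (*ziziboz*, *ifas*); -ga when the stem ends in a non-sibilant consonant (*vinev*, *zad*, *jiwob*); -wi when the stem ends in a vowel (*risa*, *te*).
*fowod* — final sound /d/ (a non-sibilant consonant) → -ga → *fowodga*.
Since the final sound of *ovus* is /s/ (a sibilant), it takes -ugu, giving *ovusugu*.
*e*: final sound = /e/, a vowel → -wi → *ewi*.

fowodga, ovusugu, ewi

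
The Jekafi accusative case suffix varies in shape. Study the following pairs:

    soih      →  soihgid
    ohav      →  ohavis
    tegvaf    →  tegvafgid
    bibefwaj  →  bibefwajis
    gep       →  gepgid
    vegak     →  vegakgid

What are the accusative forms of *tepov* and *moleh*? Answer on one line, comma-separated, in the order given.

Looking at the final consonant of each stem: -gid when the stem ends in a voiceless consonant (*soih*, *tegvaf*, *gep*, *vegak*); -is when the stem ends in a voiced consonant (*ohav*, *bibefwaj*).
*tepov* — final consonant /v/ (voiced) → -is → *tepovis*.
Since the final consonant of *moleh* is /h/ (voiceless), it takes -gid, giving *molehgid*.

tepovis, molehgid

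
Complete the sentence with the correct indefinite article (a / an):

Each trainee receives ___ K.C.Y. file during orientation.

a

The indefinite article is chosen by the initial *sound* of the following word, not its spelling.
The initialism *K.C.Y.* is read letter by letter; the first letter, K, is pronounced /keɪ/, which begins with a consonant sound.
So the article is *a*: Each trainee receives a K.C.Y. file during orientation.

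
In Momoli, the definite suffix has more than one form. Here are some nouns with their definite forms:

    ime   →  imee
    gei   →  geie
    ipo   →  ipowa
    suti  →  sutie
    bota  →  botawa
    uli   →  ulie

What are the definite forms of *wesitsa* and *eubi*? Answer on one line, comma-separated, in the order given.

wesitsawa, eubie

Looking at the last vowel of each stem: -e when the last vowel of the stem is a front vowel (*ime*, *gei*, *suti*, *uli*); -wa when the last vowel of the stem is a back vowel (*ipo*, *bota*).
*wesitsa*: last vowel = /a/, a back vowel → -wa → *wesitsawa*.
*eubi*: last vowel = /i/, a front vowel → -e → *eubie*.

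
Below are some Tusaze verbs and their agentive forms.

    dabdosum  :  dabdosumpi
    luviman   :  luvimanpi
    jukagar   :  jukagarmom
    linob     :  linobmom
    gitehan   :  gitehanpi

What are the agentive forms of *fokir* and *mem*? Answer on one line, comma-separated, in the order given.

The pattern is nasality of the final consonant: -pi when the stem ends in a nasal (*dabdosum*, *luviman*, *gitehan*); -mom when the stem ends in a non-nasal consonant (*jukagar*, *linob*).
The final consonant of *fokir* is /r/, which is non-nasal, so the suffix is -mom, giving *fokirmom*.
The final consonant of *mem* is /m/, which is a nasal, so the suffix is -pi, giving *mempi*.

fokirmom, mempi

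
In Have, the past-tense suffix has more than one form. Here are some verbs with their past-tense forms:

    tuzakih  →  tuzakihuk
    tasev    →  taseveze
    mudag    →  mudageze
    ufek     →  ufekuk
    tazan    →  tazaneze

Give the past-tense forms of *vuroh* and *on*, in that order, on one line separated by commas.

The alternation tracks the final consonant of the stem — -uk when the stem ends in a voiceless consonant (*tuzakih*, *ufek*); -eze when the stem ends in a voiced consonant (*tasev*, *mudag*, *tazan*).
*vuroh*: final consonant = /h/, voiceless → -uk → *vurohuk*.
The final consonant of *on* is /n/, which is voiced, so the suffix is -eze, giving *oneze*.

vurohuk, oneze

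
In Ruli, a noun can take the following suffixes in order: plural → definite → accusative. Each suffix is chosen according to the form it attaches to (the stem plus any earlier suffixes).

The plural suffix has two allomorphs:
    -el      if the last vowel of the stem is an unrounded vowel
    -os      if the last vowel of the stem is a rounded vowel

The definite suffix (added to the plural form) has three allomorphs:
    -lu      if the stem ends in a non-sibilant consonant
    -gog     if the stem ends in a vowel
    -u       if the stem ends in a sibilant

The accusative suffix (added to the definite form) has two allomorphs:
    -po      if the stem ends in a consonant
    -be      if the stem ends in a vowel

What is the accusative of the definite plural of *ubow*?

The last vowel of *ubow* is /o/, which is a rounded vowel, so the plural suffix is -os, giving *ubowos*.
The plural form *ubowos* — final sound /s/ (a sibilant) → -u → *ubowosu*.
The definite form *ubowosu* — final sound /u/ (a vowel) → -be → *ubowosube*.

ubowosube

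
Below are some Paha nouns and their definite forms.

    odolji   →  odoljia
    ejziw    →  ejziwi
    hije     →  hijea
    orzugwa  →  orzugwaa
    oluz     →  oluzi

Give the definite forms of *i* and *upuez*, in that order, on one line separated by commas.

The alternation tracks the final sound of the stem — -i when the stem ends in a consonant (*ejziw*, *oluz*); -a when the stem ends in a vowel (*odolji*, *hije*, *orzugwa*).
Since the final sound of *i* is /i/ (a vowel), it takes -a, giving *ia*.
*upuez*: final sound = /z/, a consonant → -i → *upuezi*.

ia, upuezi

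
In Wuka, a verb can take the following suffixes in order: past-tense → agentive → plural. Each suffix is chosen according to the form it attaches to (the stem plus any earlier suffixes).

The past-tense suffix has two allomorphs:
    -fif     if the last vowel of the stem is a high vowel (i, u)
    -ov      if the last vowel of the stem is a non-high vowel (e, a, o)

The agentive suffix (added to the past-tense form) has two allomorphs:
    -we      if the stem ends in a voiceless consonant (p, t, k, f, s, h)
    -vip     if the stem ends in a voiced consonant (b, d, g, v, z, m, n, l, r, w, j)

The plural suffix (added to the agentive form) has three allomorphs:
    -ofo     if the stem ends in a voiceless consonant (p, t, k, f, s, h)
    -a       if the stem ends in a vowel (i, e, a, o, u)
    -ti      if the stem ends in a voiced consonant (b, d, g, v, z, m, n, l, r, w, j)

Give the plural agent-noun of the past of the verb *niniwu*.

*niniwu* — last vowel /u/ (a high vowel) → -fif → *niniwufif*.
The past-tense form *niniwufif* — final consonant /f/ (voiceless) → -we → *niniwufifwe*.
The agentive form *niniwufifwe*: final sound = /e/, a vowel → -a → *niniwufifwea*.

niniwufifwea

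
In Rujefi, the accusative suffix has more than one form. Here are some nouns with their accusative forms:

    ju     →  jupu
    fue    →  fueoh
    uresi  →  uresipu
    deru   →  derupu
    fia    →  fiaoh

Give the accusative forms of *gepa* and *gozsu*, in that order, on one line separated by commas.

gepaoh, gozsupu

Looking at the last vowel of each stem: -pu when the last vowel of the stem is a high vowel (*ju*, *uresi*, *deru*); -oh when the last vowel of the stem is a non-high vowel (*fue*, *fia*).
*gepa* — last vowel /a/ (a non-high vowel) → -oh → *gepaoh*.
*gozsu* — last vowel /u/ (a high vowel) → -pu → *gozsupu*.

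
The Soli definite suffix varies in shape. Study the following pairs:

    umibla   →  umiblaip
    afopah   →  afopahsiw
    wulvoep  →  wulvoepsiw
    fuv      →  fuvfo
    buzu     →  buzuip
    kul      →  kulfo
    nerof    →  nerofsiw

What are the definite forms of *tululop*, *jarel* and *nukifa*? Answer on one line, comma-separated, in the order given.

tululopsiw, jarelfo, nukifaip

The alternation tracks the final sound of the stem — -siw when the stem ends in a voiceless consonant (*afopah*, *wulvoep*, *nerof*); -fo when the stem ends in a voiced consonant (*fuv*, *kul*); -ip when the stem ends in a vowel (*umibla*, *buzu*).
*tululop*: final sound = /p/, a voiceless consonant → -siw → *tululopsiw*.
The final sound of *jarel* is /l/, which is a voiced consonant, so the suffix is -fo, giving *jarelfo*.
*nukifa* — final sound /a/ (a vowel) → -ip → *nukifaip*.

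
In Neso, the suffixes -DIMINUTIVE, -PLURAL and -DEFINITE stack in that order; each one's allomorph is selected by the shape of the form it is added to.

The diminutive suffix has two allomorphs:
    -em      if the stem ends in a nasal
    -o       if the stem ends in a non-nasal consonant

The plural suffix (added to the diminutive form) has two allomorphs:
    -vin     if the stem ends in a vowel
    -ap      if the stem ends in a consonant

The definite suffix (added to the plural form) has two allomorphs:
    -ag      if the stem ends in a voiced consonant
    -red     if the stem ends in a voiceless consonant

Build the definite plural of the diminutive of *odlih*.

Since the final consonant of *odlih* is /h/ (non-nasal), it takes -o, giving *odliho*.
The final sound of the diminutive form *odliho* is /o/, which is a vowel, so the plural suffix is -vin, giving *odlihovin*.
The final consonant of the plural form *odlihovin* is /n/, which is voiced, so the definite suffix is -ag, giving *odlihovinag*.

odlihovinag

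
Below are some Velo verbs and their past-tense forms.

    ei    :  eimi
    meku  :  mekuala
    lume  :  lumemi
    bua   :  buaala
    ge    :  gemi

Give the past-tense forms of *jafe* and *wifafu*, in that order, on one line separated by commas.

jafemi, wifafuala

The pattern is front/back vowel harmony: -mi when the last vowel of the stem is a front vowel (*ei*, *lume*, *ge*); -ala when the last vowel of the stem is a back vowel (*meku*, *bua*).
Since the last vowel of *jafe* is /e/ (a front vowel), it takes -mi, giving *jafemi*.
*wifafu* — last vowel /u/ (a back vowel) → -ala → *wifafuala*.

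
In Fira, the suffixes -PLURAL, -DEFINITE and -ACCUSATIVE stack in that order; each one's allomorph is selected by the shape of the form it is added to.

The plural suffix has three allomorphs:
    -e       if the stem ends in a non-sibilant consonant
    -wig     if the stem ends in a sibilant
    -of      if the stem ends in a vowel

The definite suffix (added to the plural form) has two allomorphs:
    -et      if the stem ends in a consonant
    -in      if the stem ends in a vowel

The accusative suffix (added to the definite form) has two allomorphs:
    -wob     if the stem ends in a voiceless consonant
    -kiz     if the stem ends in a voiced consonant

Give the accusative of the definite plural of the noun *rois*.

roiswigetwob

*rois* — final sound /s/ (a sibilant) → -wig → *roiswig*.
The final sound of the plural form *roiswig* is /g/, which is a consonant, so the definite suffix is -et, giving *roiswiget*.
The definite form *roiswiget*: final consonant = /t/, voiceless → -wob → *roiswigetwob*.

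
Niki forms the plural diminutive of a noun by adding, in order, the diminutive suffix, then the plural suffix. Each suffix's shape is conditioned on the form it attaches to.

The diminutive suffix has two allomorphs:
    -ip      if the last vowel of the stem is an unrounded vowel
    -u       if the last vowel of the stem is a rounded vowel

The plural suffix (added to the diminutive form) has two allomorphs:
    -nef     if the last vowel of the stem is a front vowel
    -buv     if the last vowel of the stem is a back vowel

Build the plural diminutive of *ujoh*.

*ujoh* — last vowel /o/ (a rounded vowel) → -u → *ujohu*.
Since the last vowel of the diminutive form *ujohu* is /u/ (a back vowel), it takes -buv, giving *ujohubuv*.

ujohubuv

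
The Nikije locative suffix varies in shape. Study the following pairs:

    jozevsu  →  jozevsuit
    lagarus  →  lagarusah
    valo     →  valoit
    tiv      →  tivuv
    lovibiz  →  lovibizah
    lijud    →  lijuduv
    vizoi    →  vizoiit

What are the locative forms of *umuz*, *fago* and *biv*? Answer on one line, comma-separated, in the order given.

The pattern is sibilance of the final sound: -ah when the stem ends in a sibilant (*lagarus*, *lovibiz*); -uv when the stem ends in a non-sibilant consonant (*tiv*, *lijud*); -it when the stem ends in a vowel (*jozevsu*, *valo*, *vizoi*).
*umuz*: final sound = /z/, a sibilant → -ah → *umuzah*.
The final sound of *fago* is /o/, which is a vowel, so the suffix is -it, giving *fagoit*.
The final sound of *biv* is /v/, which is a non-sibilant consonant, so the suffix is -uv, giving *bivuv*.

umuzah, fagoit, bivuv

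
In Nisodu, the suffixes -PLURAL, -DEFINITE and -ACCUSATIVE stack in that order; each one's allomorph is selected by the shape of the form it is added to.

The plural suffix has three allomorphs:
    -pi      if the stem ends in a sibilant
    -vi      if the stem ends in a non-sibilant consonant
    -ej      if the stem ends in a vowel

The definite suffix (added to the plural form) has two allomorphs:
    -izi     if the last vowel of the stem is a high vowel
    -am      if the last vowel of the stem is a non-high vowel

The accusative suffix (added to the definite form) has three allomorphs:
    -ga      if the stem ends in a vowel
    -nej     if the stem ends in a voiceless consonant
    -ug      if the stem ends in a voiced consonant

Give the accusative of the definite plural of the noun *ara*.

araejamug

The final sound of *ara* is /a/, which is a vowel, so the plural suffix is -ej, giving *araej*.
The plural form *araej*: last vowel = /e/, a non-high vowel → -am → *araejam*.
The definite form *araejam* — final sound /m/ (a voiced consonant) → -ug → *araejamug*.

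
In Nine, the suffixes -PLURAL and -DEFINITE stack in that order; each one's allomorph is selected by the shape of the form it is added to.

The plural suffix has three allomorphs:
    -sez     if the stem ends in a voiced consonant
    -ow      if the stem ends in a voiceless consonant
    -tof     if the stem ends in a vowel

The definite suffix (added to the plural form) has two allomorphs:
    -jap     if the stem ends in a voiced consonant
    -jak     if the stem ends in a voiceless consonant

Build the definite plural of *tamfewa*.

tamfewatofjak

*tamfewa* — final sound /a/ (a vowel) → -tof → *tamfewatof*.
The plural form *tamfewatof*: final consonant = /f/, voiceless → -jak → *tamfewatofjak*.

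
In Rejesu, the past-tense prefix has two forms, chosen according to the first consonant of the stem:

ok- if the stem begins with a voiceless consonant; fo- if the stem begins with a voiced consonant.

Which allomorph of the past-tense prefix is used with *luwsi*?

*luwsi* — first consonant /l/ (voiced) → fo-.

fo-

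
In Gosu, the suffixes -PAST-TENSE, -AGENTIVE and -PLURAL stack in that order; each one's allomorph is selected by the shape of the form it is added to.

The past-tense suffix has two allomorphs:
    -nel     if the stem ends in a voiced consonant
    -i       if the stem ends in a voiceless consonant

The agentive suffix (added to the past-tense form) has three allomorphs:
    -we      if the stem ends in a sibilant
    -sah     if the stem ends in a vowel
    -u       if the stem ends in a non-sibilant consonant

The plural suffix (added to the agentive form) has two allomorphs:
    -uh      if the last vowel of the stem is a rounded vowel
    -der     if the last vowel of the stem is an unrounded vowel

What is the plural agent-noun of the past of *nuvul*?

nuvulneluuh

Since the final consonant of *nuvul* is /l/ (voiced), it takes -nel, giving *nuvulnel*.
The final sound of the past-tense form *nuvulnel* is /l/, which is a non-sibilant consonant, so the agentive suffix is -u, giving *nuvulnelu*.
The last vowel of the agentive form *nuvulnelu* is /u/, which is a rounded vowel, so the plural suffix is -uh, giving *nuvulneluuh*.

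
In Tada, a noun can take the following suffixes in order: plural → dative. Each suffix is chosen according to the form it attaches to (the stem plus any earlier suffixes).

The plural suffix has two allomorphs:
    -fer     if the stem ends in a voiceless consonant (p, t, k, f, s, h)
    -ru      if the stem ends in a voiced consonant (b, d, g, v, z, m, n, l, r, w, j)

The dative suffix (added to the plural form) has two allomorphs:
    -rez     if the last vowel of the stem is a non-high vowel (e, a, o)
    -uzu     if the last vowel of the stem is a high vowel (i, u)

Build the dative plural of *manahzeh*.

manahzehferrez

The final consonant of *manahzeh* is /h/, which is voiceless, so the plural suffix is -fer, giving *manahzehfer*.
The last vowel of the plural form *manahzehfer* is /e/, which is a non-high vowel, so the dative suffix is -rez, giving *manahzehferrez*.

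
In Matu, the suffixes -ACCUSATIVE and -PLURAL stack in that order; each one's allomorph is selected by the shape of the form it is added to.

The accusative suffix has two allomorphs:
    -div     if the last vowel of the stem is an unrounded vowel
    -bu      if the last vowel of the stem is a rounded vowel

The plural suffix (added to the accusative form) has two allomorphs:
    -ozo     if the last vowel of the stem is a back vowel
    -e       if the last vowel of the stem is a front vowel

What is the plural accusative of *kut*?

kutbuozo

The last vowel of *kut* is /u/, which is a rounded vowel, so the accusative suffix is -bu, giving *kutbu*.
The accusative form *kutbu*: last vowel = /u/, a back vowel → -ozo → *kutbuozo*.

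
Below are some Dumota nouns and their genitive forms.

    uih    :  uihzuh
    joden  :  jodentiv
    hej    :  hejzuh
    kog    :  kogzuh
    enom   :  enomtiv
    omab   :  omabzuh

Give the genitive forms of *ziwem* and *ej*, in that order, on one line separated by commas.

ziwemtiv, ejzuh

The suffix is conditioned by the final consonant: -tiv when the stem ends in a nasal (*joden*, *enom*); -zuh when the stem ends in a non-nasal consonant (*uih*, *hej*, *kog*, *omab*).
*ziwem*: final consonant = /m/, a nasal → -tiv → *ziwemtiv*.
*ej* — final consonant /j/ (non-nasal) → -zuh → *ejzuh*.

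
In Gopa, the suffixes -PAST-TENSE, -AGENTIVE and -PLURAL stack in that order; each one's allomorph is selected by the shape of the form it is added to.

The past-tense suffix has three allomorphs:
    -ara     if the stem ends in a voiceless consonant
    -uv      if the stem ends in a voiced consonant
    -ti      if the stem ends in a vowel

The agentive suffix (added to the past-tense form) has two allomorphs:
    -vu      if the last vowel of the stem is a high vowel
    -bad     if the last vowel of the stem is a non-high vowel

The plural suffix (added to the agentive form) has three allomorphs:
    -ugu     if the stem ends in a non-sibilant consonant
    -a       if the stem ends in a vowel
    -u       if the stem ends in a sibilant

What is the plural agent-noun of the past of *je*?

jetivua

*je* — final sound /e/ (a vowel) → -ti → *jeti*.
The last vowel of the past-tense form *jeti* is /i/, which is a high vowel, so the agentive suffix is -vu, giving *jetivu*.
Since the final sound of the agentive form *jetivu* is /u/ (a vowel), it takes -a, giving *jetivua*.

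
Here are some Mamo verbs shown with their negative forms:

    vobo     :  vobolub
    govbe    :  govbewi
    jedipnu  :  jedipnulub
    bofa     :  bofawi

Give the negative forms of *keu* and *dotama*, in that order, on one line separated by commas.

keulub, dotamawi

The alternation tracks the last vowel of the stem — -lub when the last vowel of the stem is a rounded vowel (*vobo*, *jedipnu*); -wi when the last vowel of the stem is an unrounded vowel (*govbe*, *bofa*).
*keu* — last vowel /u/ (a rounded vowel) → -lub → *keulub*.
Since the last vowel of *dotama* is /a/ (an unrounded vowel), it takes -wi, giving *dotamawi*.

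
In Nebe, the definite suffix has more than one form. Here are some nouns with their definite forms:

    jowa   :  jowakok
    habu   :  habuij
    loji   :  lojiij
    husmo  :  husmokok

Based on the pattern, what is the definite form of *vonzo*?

vonzokok

Looking at the last vowel of each stem: -ij when the last vowel of the stem is a high vowel (*habu*, *loji*); -kok when the last vowel of the stem is a non-high vowel (*jowa*, *husmo*).
*vonzo* — last vowel /o/ (a non-high vowel) → -kok → *vonzokok*.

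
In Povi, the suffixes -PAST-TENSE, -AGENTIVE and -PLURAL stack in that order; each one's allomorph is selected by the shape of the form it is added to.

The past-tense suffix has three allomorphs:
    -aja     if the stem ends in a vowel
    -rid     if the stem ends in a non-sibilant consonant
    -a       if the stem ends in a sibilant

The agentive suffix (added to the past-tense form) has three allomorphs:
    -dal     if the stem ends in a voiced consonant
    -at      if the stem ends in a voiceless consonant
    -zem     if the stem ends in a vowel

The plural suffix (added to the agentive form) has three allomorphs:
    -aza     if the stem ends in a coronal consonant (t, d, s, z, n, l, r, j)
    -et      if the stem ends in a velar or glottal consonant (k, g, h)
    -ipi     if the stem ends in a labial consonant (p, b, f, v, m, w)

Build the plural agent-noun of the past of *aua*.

auaajazemipi

*aua* — final sound /a/ (a vowel) → -aja → *auaaja*.
Since the final sound of the past-tense form *auaaja* is /a/ (a vowel), it takes -zem, giving *auaajazem*.
Since the final consonant of the agentive form *auaajazem* is /m/ (labial), it takes -ipi, giving *auaajazemipi*.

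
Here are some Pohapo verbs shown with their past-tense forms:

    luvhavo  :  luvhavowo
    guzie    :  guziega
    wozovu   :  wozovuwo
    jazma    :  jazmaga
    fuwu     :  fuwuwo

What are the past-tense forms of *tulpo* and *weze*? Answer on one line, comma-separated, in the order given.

The alternation tracks the last vowel of the stem — -wo when the last vowel of the stem is a rounded vowel (*luvhavo*, *wozovu*, *fuwu*); -ga when the last vowel of the stem is an unrounded vowel (*guzie*, *jazma*).
*tulpo* — last vowel /o/ (a rounded vowel) → -wo → *tulpowo*.
*weze* — last vowel /e/ (an unrounded vowel) → -ga → *wezega*.

tulpowo, wezega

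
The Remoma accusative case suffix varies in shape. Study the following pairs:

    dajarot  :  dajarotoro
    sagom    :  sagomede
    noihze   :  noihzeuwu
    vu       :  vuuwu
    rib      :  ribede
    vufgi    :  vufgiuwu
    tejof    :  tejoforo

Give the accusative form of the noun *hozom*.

hozomede

Looking at the final sound of each stem: -oro when the stem ends in a voiceless consonant (*dajarot*, *tejof*); -ede when the stem ends in a voiced consonant (*sagom*, *rib*); -uwu when the stem ends in a vowel (*noihze*, *vu*, *vufgi*).
*hozom* — final sound /m/ (a voiced consonant) → -ede → *hozomede*.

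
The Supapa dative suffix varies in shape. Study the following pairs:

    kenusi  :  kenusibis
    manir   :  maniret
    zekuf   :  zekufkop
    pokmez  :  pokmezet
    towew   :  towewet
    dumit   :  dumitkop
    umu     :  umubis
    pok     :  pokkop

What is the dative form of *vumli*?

vumlibis

Looking at the final sound of each stem: -kop when the stem ends in a voiceless consonant (*zekuf*, *dumit*, *pok*); -et when the stem ends in a voiced consonant (*manir*, *pokmez*, *towew*); -bis when the stem ends in a vowel (*kenusi*, *umu*).
Since the final sound of *vumli* is /i/ (a vowel), it takes -bis, giving *vumlibis*.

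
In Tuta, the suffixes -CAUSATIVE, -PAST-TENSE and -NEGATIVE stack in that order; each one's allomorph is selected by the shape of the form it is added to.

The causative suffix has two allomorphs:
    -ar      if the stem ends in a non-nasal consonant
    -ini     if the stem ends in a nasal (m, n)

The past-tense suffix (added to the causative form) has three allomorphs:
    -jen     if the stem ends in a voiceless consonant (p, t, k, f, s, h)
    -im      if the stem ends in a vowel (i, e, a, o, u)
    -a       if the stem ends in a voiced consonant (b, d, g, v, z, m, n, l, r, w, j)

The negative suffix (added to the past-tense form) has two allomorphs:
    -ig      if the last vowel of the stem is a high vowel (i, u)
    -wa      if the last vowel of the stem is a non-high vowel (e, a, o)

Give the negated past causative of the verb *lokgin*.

The final consonant of *lokgin* is /n/, which is a nasal, so the causative suffix is -ini, giving *lokginini*.
The causative form *lokginini*: final sound = /i/, a vowel → -im → *lokgininiim*.
The past-tense form *lokgininiim* — last vowel /i/ (a high vowel) → -ig → *lokgininiimig*.

lokgininiimig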